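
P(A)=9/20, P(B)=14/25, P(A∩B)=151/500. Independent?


P(A)×P(B) = 63/250
P(A∩B) = 151/500
Not equal → NOT independent

No, not independent


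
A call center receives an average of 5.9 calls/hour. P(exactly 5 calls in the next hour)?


Poisson(λ=5.9): P(X=5) = e^(-λ)×λ^k/k!
= e^(-5.9) × 5.9^5 / 5!
≈ 0.002739444819 × 7149.24299 / 120 ≈ 0.163208

P(X=5) ≈ 0.163208 ≈ 16.32%


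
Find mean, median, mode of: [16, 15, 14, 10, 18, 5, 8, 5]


Sorted: [5, 5, 8, 10, 14, 15, 16, 18]
Mean = 91/8
Median = 12
Freq: {16: 1, 15: 1, 14: 1, 10: 1, 18: 1, 5: 2, 8: 1}
Mode: [5]

Mean=91/8, Median=12, Mode=5


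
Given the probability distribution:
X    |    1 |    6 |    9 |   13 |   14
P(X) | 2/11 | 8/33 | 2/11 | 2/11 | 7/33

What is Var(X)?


E[X] = 284/33
E[X²] = 3166/33
Var(X) = E[X²] - (E[X])² = 3166/33 - 80656/1089 = 23822/1089

Var(X) = 23822/1089 ≈ 21.8751


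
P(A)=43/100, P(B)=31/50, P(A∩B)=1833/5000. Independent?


P(A)×P(B) = 1333/5000
P(A∩B) = 1833/5000
Not equal → NOT independent

No, not independent


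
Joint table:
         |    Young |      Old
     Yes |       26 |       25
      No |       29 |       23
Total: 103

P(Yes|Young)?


P(Yes|Young) = 26/(26+29) = 26/55

P = 26/55 ≈ 47.27%


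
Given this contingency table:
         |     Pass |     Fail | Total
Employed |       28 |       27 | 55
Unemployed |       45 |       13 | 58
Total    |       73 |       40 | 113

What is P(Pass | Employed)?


P(Pass | Employed) = 28/(28+27) = 28/55

P(Pass|Employed) = 28/55 ≈ 50.91%


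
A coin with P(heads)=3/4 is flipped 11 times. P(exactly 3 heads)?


Binomial: P(X=3) = C(11,3)×p^3×(1-p)^8
= 165 × 27/64 × 1/65536 = 4455/4194304

P(X=3) = 4455/4194304 ≈ 0.11%


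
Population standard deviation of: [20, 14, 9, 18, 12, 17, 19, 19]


Mean = 128/8 = 16
  (20-16)²=16
  (14-16)²=4
  (9-16)²=49
  (18-16)²=4
  (12-16)²=16
  (17-16)²=1
  (19-16)²=9
  (19-16)²=9
Σ(x-μ)² = 108
σ² = 108/8 = 27/2

σ = √(27/2) ≈ 3.6742


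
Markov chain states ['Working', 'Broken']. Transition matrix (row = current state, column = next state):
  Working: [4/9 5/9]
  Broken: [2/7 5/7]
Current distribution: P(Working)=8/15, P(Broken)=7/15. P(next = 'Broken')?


P(next=Broken) = Σᵢ P(now=i)×P(i→Broken)
= 8/15×5/9 + 7/15×5/7
= 8/27 + 1/3 = 17/27

P = 17/27 ≈ 0.6296


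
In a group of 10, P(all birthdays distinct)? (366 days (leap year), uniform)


P(all different) = Π(366-i)/366 for i=0..9
= (366/366)×(365/366)×...×(357/366)
= 0.883355

P ≈ 0.8834 ≈ 88.34%


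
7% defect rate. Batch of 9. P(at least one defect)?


P(all good) = (93/100)^9 = 520411082988487293/1000000000000000000
P(≥1 defect) = 479588917011512707/1000000000000000000

P = 479588917011512707/1000000000000000000 ≈ 47.96%


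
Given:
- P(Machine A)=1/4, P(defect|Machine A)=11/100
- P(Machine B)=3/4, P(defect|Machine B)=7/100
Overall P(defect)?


P(B) = Σ P(B|Aᵢ)×P(Aᵢ)
  11/100×1/4 = 11/400
  7/100×3/4 = 21/400
Sum = 2/25

P(defect) = 2/25 ≈ 8.00%


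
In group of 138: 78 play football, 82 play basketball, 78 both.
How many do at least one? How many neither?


|A∪B| = 78+82-78 = 82
Neither = 138-82 = 56

At least one: 82; Neither: 56


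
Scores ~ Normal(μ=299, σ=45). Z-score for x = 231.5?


z = (x - μ)/σ = (231.5 - 299)/45 = -1.5

z = -1.5


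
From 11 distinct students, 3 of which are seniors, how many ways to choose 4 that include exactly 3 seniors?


Choose 3 of the 3 seniors and 1 of the other 8 students:
C(3,3)×C(8,1) = 1×8 = 8

8


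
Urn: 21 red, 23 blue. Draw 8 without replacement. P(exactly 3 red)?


Hypergeometric: C(21,3)×C(23,5)/C(44,8)
= 1330×33649/177232627 = 214130/848003

P(X=3) = 214130/848003 ≈ 25.25%


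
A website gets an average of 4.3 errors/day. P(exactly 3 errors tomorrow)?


Poisson(λ=4.3): P(X=3) = e^(-λ)×λ^k/k!
= e^(-4.3) × 4.3^3 / 3!
≈ 0.01356855901 × 79.507 / 6 ≈ 0.179799

P(X=3) ≈ 0.179799 ≈ 17.98%


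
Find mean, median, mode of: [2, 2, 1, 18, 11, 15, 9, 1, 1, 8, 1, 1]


Sorted: [1, 1, 1, 1, 1, 2, 2, 8, 9, 11, 15, 18]
Mean = 70/12 = 35/6
Median = 2
Freq: {2: 2, 1: 5, 18: 1, 11: 1, 15: 1, 9: 1, 8: 1}
Mode: [1]

Mean=35/6, Median=2, Mode=1


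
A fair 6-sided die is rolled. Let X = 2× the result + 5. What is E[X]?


E[die] = (1+6)/2 = 7/2
E[X] = 2×7/2 + 5 = 12

E[X] = 12


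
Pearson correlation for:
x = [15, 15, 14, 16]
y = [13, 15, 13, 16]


n=4, Σx=60, Σy=57, Σxy=858, Σx²=902, Σy²=819
r = (4×858 - 60×57)/√((4×902 - 60²)(4×819 - 57²))
= 12/√(8×27) = 12/√216 ≈ 12/14.6969 ≈ 0.8165

r ≈ 0.8165


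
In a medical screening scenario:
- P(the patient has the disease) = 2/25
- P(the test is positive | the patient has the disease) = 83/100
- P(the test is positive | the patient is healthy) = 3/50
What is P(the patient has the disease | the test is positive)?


Using Bayes' theorem:
P(A|B) = P(B|A)·P(A) / P(B)

P(the test is positive) = 83/100 × 2/25 + 3/50 × 23/25
= 83/1250 + 69/1250 = 76/625

P(the patient has the disease|the test is positive) = (83/1250) / (76/625) = 83/152

P(the patient has the disease|the test is positive) = 83/152 ≈ 54.61%


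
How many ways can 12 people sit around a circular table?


Circular arrangements of 12 distinct objects: fix one position to break rotational symmetry.
(n-1)! = 11! = 39916800

39916800


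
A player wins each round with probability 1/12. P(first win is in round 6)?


Geometric: P(X=6) = (1-p)^(k-1)×p = (11/12)^5×1/12 = 161051/2985984

P(X=6) = 161051/2985984 ≈ 5.39%


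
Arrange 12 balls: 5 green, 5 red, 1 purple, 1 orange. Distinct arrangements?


12!/(5!×5!×1!×1!) = 33264

33264


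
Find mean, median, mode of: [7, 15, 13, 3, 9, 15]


Sorted: [3, 7, 9, 13, 15, 15]
Mean = 62/6 = 31/3
Median = 11
Freq: {7: 1, 15: 2, 13: 1, 3: 1, 9: 1}
Mode: [15]

Mean=31/3, Median=11, Mode=15


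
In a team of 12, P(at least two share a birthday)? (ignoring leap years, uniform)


P(all different) = Π(365-i)/365 for i=0..11
= 0.832975
P(match) = 1 - 0.832975 = 0.167025

P ≈ 0.1670 ≈ 16.70%


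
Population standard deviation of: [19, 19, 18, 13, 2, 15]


Mean = 86/6 = 43/3
  (19-43/3)²=196/9
  (19-43/3)²=196/9
  (18-43/3)²=121/9
  (13-43/3)²=16/9
  (2-43/3)²=1369/9
  (15-43/3)²=4/9
Σ(x-μ)² = 634/3
σ² = (634/3)/6 = 317/9

σ = √(317/9) ≈ 5.9348


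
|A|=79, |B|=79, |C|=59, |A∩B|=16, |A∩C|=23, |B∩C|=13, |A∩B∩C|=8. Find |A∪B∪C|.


|A∪B∪C| = 79+79+59-16-23-13+8 = 173

|A∪B∪C| = 173


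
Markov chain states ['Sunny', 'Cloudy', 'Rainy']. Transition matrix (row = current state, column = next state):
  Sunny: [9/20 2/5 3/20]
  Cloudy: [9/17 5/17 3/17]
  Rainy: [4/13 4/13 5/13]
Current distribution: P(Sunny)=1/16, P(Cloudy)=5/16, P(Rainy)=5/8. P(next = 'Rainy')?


P(next=Rainy) = Σᵢ P(now=i)×P(i→Rainy)
= 1/16×3/20 + 5/16×3/17 + 5/8×5/13
= 3/320 + 15/272 + 25/104 = 21563/70720

P = 21563/70720 ≈ 0.3049


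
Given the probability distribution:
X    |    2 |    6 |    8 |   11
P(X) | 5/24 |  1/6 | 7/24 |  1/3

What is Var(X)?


E[X] = 89/12
E[X²] = 395/6
Var(X) = E[X²] - (E[X])² = 395/6 - 7921/144 = 1559/144

Var(X) = 1559/144 ≈ 10.8264


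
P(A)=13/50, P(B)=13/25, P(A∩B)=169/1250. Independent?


P(A)×P(B) = 169/1250
P(A∩B) = 169/1250
Equal ✓ → Independent

Yes, independent


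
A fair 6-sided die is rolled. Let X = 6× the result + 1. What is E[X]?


E[die] = (1+6)/2 = 7/2
E[X] = 6×7/2 + 1 = 22

E[X] = 22


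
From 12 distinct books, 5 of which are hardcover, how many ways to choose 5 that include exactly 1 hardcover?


Choose 1 of the 5 hardcovers and 4 of the other 7 books:
C(5,1)×C(7,4) = 5×35 = 175

175


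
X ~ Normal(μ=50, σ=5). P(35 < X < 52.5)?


z₁=(35-50)/5=-3.0, z₂=(52.5-50)/5=0.5
P = Φ(0.5) - Φ(-3.0) = 0.691462 - 0.001350 = 0.690112 ≈ 0.6901

P(35 < X < 52.5) ≈ 0.6901


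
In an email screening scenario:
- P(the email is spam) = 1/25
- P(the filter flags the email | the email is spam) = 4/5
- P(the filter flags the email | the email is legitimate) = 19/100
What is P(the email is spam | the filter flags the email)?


Using Bayes' theorem:
P(A|B) = P(B|A)·P(A) / P(B)

P(the filter flags the email) = 4/5 × 1/25 + 19/100 × 24/25
= 4/125 + 114/625 = 134/625

P(the email is spam|the filter flags the email) = (4/125) / (134/625) = 10/67

P(the email is spam|the filter flags the email) = 10/67 ≈ 14.93%


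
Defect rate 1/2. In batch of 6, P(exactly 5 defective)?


Binomial: P(X=5) = C(6,5)×p^5×(1-p)^1
= 6 × 1/32 × 1/2 = 3/32

P(X=5) = 3/32 ≈ 9.38%


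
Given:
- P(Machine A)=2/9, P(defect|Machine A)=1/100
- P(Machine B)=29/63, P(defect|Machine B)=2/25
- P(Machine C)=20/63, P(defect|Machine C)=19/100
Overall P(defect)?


P(B) = Σ P(B|Aᵢ)×P(Aᵢ)
  1/100×2/9 = 1/450
  2/25×29/63 = 58/1575
  19/100×20/63 = 19/315
Sum = 313/3150

P(defect) = 313/3150 ≈ 9.94%


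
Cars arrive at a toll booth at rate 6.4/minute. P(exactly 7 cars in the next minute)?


Poisson(λ=6.4): P(X=7) = e^(-λ)×λ^k/k!
= e^(-6.4) × 6.4^7 / 7!
≈ 0.001661557273 × 439804.65111 / 5040 ≈ 0.144992

P(X=7) ≈ 0.144992 ≈ 14.50%


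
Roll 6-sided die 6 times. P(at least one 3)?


P(no 3)^6 = (5/6)^6 = 15625/46656
P(≥1) = 1 - 15625/46656 = 31031/46656

P = 31031/46656 ≈ 66.51%


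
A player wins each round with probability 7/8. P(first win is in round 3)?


Geometric: P(X=3) = (1-p)^(k-1)×p = (1/8)^2×7/8 = 7/512

P(X=3) = 7/512 ≈ 1.37%


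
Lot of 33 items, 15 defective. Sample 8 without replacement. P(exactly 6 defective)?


Hypergeometric: C(15,6)×C(18,2)/C(33,8)
= 5005×153/13884156 = 595/10788

P(X=6) = 595/10788 ≈ 5.52%


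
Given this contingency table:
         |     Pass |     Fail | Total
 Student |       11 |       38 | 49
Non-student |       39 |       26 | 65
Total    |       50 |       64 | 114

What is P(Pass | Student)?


P(Pass | Student) = 11/(11+38) = 11/49

P(Pass|Student) = 11/49 ≈ 22.45%


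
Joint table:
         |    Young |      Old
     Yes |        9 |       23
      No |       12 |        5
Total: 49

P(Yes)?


P(Yes) = (9+23)/49 = 32/49

P(Yes) = 32/49 ≈ 65.31%


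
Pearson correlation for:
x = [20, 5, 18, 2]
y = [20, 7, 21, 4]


n=4, Σx=45, Σy=52, Σxy=821, Σx²=753, Σy²=906
r = (4×821 - 45×52)/√((4×753 - 45²)(4×906 - 52²))
= 944/√(987×920) = 944/√908040 ≈ 944/952.9113 ≈ 0.9906

r ≈ 0.9906


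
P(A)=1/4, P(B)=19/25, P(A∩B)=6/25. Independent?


P(A)×P(B) = 19/100
P(A∩B) = 6/25
Not equal → NOT independent

No, not independent


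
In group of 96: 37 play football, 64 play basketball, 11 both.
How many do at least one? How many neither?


|A∪B| = 37+64-11 = 90
Neither = 96-90 = 6

At least one: 90; Neither: 6


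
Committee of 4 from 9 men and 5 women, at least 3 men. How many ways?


Count by #men:
  3M,1W: C(9,3)×C(5,1)=420
  4M,0W: C(9,4)×C(5,0)=126
Total = 546

546


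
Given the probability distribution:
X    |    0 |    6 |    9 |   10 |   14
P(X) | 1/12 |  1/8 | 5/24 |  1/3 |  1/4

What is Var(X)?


E[X] = 227/24
E[X²] = 2489/24
Var(X) = E[X²] - (E[X])² = 2489/24 - 51529/576 = 8207/576

Var(X) = 8207/576 ≈ 14.2483


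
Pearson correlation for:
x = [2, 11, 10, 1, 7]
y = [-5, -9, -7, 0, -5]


n=5, Σx=31, Σy=-26, Σxy=-214, Σx²=275, Σy²=180
r = (5×(-214) - 31×(-26))/√((5×275 - 31²)(5×180 - (-26)²))
= -264/√(414×224) = -264/√92736 ≈ -264/304.5259 ≈ -0.8669

r ≈ -0.8669


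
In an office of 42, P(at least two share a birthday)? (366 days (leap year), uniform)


P(all different) = Π(366-i)/366 for i=0..41
= 0.086572
P(match) = 1 - 0.086572 = 0.913428

P ≈ 0.9134 ≈ 91.34%


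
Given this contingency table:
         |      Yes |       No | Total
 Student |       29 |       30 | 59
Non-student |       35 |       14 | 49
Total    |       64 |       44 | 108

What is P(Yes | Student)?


P(Yes | Student) = 29/(29+30) = 29/59

P(Yes|Student) = 29/59 ≈ 49.15%


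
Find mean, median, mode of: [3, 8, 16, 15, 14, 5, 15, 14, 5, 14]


Sorted: [3, 5, 5, 8, 14, 14, 14, 15, 15, 16]
Mean = 109/10
Median = 14
Freq: {3: 1, 8: 1, 16: 1, 15: 2, 14: 3, 5: 2}
Mode: [14]

Mean=109/10, Median=14, Mode=14


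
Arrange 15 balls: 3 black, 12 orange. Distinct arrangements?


15!/(3!×12!) = 455

455


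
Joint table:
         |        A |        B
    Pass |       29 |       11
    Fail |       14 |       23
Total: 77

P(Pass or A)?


P(Pass∨A) = P(Pass) + P(A) - P(Pass∧A)
= (40 + 43 - 29)/77 = 54/77

P = 54/77 ≈ 70.13%


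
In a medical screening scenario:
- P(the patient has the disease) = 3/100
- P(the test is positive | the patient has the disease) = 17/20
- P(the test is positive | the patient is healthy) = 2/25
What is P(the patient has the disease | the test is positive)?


Using Bayes' theorem:
P(A|B) = P(B|A)·P(A) / P(B)

P(the test is positive) = 17/20 × 3/100 + 2/25 × 97/100
= 51/2000 + 97/1250 = 1031/10000

P(the patient has the disease|the test is positive) = (51/2000) / (1031/10000) = 255/1031

P(the patient has the disease|the test is positive) = 255/1031 ≈ 24.73%


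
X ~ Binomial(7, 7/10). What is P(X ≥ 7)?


P(X ≥ 7) = Σ P(X=i) for i=7..7
P(X=7) = 823543/10000000
Sum = 823543/10000000

P(X ≥ 7) = 823543/10000000 ≈ 8.24%


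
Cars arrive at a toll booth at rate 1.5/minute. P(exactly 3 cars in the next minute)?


Poisson(λ=1.5): P(X=3) = e^(-λ)×λ^k/k!
= e^(-1.5) × 1.5^3 / 3!
≈ 0.2231301601 × 3.375 / 6 ≈ 0.125511

P(X=3) ≈ 0.125511 ≈ 12.55%


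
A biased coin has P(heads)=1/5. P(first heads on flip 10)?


Geometric: P(X=10) = (1-p)^(k-1)×p = (4/5)^9×1/5 = 262144/9765625

P(X=10) = 262144/9765625 ≈ 2.68%


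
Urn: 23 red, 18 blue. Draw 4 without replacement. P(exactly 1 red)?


Hypergeometric: C(23,1)×C(18,3)/C(41,4)
= 23×816/101270 = 9384/50635

P(X=1) = 9384/50635 ≈ 18.53%


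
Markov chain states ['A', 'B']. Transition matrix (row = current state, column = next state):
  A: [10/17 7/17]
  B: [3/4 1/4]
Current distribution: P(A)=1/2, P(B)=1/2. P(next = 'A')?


P(next=A) = Σᵢ P(now=i)×P(i→A)
= 1/2×10/17 + 1/2×3/4
= 5/17 + 3/8 = 91/136

P = 91/136 ≈ 0.6691


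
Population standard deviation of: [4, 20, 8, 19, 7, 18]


Mean = 76/6 = 38/3
  (4-38/3)²=676/9
  (20-38/3)²=484/9
  (8-38/3)²=196/9
  (19-38/3)²=361/9
  (7-38/3)²=289/9
  (18-38/3)²=256/9
Σ(x-μ)² = 754/3
σ² = (754/3)/6 = 377/9

σ = √(377/9) ≈ 6.4722


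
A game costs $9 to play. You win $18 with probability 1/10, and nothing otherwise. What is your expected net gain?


E[gain] = (18-9)×1/10 + (-9)×9/10
= 9/10 - 81/10 = -36/5

Expected net gain = $-36/5 ≈ $-7.20


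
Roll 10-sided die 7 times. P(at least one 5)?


P(no 5)^7 = (9/10)^7 = 4782969/10000000
P(≥1) = 1 - 4782969/10000000 = 5217031/10000000

P = 5217031/10000000 ≈ 52.17%


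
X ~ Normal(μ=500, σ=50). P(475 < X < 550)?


z₁=(475-500)/50=-0.5, z₂=(550-500)/50=1.0
P = Φ(1.0) - Φ(-0.5) = 0.841345 - 0.308538 = 0.532807 ≈ 0.5328

P(475 < X < 550) ≈ 0.5328


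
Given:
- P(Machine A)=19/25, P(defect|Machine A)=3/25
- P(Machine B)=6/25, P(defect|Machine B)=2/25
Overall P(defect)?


P(B) = Σ P(B|Aᵢ)×P(Aᵢ)
  3/25×19/25 = 57/625
  2/25×6/25 = 12/625
Sum = 69/625

P(defect) = 69/625 ≈ 11.04%


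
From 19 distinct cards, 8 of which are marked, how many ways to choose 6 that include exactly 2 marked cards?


Choose 2 of the 8 marked cards and 4 of the other 11 cards:
C(8,2)×C(11,4) = 28×330 = 9240

9240


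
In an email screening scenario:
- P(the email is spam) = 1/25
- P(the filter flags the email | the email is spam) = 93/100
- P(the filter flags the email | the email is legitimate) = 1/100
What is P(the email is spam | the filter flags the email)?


Using Bayes' theorem:
P(A|B) = P(B|A)·P(A) / P(B)

P(the filter flags the email) = 93/100 × 1/25 + 1/100 × 24/25
= 93/2500 + 6/625 = 117/2500

P(the email is spam|the filter flags the email) = (93/2500) / (117/2500) = 31/39

P(the email is spam|the filter flags the email) = 31/39 ≈ 79.49%


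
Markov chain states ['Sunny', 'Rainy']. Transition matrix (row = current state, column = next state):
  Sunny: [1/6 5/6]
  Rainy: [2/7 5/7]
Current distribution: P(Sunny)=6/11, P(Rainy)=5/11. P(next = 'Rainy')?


P(next=Rainy) = Σᵢ P(now=i)×P(i→Rainy)
= 6/11×5/6 + 5/11×5/7
= 5/11 + 25/77 = 60/77

P = 60/77 ≈ 0.7792


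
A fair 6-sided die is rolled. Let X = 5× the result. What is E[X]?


E[die] = (1+6)/2 = 7/2
E[X] = 5 × 7/2 = 35/2

E[X] = 35/2


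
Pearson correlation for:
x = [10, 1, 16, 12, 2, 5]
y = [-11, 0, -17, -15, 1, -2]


n=6, Σx=46, Σy=-44, Σxy=-570, Σx²=530, Σy²=640
r = (6×(-570) - 46×(-44))/√((6×530 - 46²)(6×640 - (-44)²))
= -1396/√(1064×1904) = -1396/√2025856 ≈ -1396/1423.3257 ≈ -0.9808

r ≈ -0.9808


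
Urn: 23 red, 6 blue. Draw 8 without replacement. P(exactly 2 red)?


Hypergeometric: C(23,2)×C(6,6)/C(29,8)
= 253×1/4292145 = 1/16965

P(X=2) = 1/16965 ≈ 0.01%


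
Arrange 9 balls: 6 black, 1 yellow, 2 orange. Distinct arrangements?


9!/(6!×1!×2!) = 252

252


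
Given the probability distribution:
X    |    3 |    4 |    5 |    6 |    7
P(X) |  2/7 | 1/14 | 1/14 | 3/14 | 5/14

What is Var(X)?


E[X] = 37/7
E[X²] = 215/7
Var(X) = E[X²] - (E[X])² = 215/7 - 1369/49 = 136/49

Var(X) = 136/49 ≈ 2.7755


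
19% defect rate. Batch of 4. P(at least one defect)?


P(all good) = (81/100)^4 = 43046721/100000000
P(≥1 defect) = 56953279/100000000

P = 56953279/100000000 ≈ 56.95%


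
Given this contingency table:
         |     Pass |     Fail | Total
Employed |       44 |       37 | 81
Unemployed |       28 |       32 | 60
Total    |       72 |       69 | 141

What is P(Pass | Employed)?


P(Pass | Employed) = 44/(44+37) = 44/81

P(Pass|Employed) = 44/81 ≈ 54.32%


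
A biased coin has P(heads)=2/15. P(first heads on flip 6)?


Geometric: P(X=6) = (1-p)^(k-1)×p = (13/15)^5×2/15 = 742586/11390625

P(X=6) = 742586/11390625 ≈ 6.52%


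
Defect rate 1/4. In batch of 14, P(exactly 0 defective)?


Binomial: P(X=0) = C(14,0)×p^0×(1-p)^14
= 1 × 1 × 4782969/268435456 = 4782969/268435456

P(X=0) = 4782969/268435456 ≈ 1.78%


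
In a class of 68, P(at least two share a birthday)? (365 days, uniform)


P(all different) = Π(365-i)/365 for i=0..67
= 0.001274
P(match) = 1 - 0.001274 = 0.998726

P ≈ 0.9987 ≈ 99.87%


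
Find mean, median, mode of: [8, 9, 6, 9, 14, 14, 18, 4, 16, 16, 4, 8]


Sorted: [4, 4, 6, 8, 8, 9, 9, 14, 14, 16, 16, 18]
Mean = 126/12 = 21/2
Median = 9
Freq: {8: 2, 9: 2, 6: 1, 14: 2, 18: 1, 4: 2, 16: 2}
Mode: [4, 8, 9, 14, 16]

Mean=21/2, Median=9, Mode=[4, 8, 9, 14, 16]


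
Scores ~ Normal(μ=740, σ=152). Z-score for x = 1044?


z = (x - μ)/σ = (1044 - 740)/152 = 2.0

z = 2.0


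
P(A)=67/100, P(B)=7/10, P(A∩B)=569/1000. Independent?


P(A)×P(B) = 469/1000
P(A∩B) = 569/1000
Not equal → NOT independent

No, not independent


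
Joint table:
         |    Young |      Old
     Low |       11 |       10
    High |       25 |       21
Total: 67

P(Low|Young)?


P(Low|Young) = 11/(11+25) = 11/36

P = 11/36 ≈ 30.56%


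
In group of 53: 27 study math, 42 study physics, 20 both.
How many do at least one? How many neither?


|A∪B| = 27+42-20 = 49
Neither = 53-49 = 4

At least one: 49; Neither: 4


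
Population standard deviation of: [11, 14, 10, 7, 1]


Mean = 43/5
  (11-43/5)²=144/25
  (14-43/5)²=729/25
  (10-43/5)²=49/25
  (7-43/5)²=64/25
  (1-43/5)²=1444/25
Σ(x-μ)² = 486/5
σ² = (486/5)/5 = 486/25

σ = √(486/25) ≈ 4.4091


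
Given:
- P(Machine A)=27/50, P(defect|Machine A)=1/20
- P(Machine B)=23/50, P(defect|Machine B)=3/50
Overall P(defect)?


P(B) = Σ P(B|Aᵢ)×P(Aᵢ)
  1/20×27/50 = 27/1000
  3/50×23/50 = 69/2500
Sum = 273/5000

P(defect) = 273/5000 ≈ 5.46%


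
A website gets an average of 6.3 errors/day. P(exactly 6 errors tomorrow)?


Poisson(λ=6.3): P(X=6) = e^(-λ)×λ^k/k!
= e^(-6.3) × 6.3^6 / 6!
≈ 0.001836304777 × 62523.502209 / 720 ≈ 0.159461

P(X=6) ≈ 0.159461 ≈ 15.95%


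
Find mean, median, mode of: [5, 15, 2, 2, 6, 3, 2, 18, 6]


Sorted: [2, 2, 2, 3, 5, 6, 6, 15, 18]
Mean = 59/9
Median = 5
Freq: {5: 1, 15: 1, 2: 3, 6: 2, 3: 1, 18: 1}
Mode: [2]

Mean=59/9, Median=5, Mode=2


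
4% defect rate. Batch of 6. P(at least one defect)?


P(all good) = (24/25)^6 = 191102976/244140625
P(≥1 defect) = 53037649/244140625

P = 53037649/244140625 ≈ 21.72%


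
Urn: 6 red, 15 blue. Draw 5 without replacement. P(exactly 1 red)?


Hypergeometric: C(6,1)×C(15,4)/C(21,5)
= 6×1365/20349 = 130/323

P(X=1) = 130/323 ≈ 40.25%


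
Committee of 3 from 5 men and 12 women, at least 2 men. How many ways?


Count by #men:
  2M,1W: C(5,2)×C(12,1)=120
  3M,0W: C(5,3)×C(12,0)=10
Total = 130

130


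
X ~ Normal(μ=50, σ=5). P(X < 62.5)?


z = (62.5-50)/5 = 2.5
P(Z < 2.5) = 0.9938

P(X < 62.5) ≈ 0.9938


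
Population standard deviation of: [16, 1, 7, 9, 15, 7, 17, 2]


Mean = 74/8 = 37/4
  (16-37/4)²=729/16
  (1-37/4)²=1089/16
  (7-37/4)²=81/16
  (9-37/4)²=1/16
  (15-37/4)²=529/16
  (7-37/4)²=81/16
  (17-37/4)²=961/16
  (2-37/4)²=841/16
Σ(x-μ)² = 539/2
σ² = (539/2)/8 = 539/16

σ = √(539/16) ≈ 5.8041


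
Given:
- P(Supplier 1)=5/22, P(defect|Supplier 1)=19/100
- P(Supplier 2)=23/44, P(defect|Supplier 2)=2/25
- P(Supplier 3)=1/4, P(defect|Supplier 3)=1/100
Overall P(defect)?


P(B) = Σ P(B|Aᵢ)×P(Aᵢ)
  19/100×5/22 = 19/440
  2/25×23/44 = 23/550
  1/100×1/4 = 1/400
Sum = 7/80

P(defect) = 7/80 ≈ 8.75%


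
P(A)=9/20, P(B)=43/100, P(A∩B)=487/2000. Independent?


P(A)×P(B) = 387/2000
P(A∩B) = 487/2000
Not equal → NOT independent

No, not independent


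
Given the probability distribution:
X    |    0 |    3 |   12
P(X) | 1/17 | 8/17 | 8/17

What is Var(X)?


E[X] = 120/17
E[X²] = 72
Var(X) = E[X²] - (E[X])² = 72 - 14400/289 = 6408/289

Var(X) = 6408/289 ≈ 22.1730


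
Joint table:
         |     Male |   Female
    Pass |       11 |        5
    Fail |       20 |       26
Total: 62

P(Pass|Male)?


P(Pass|Male) = 11/(11+20) = 11/31

P = 11/31 ≈ 35.48%


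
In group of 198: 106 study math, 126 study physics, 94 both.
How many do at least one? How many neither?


|A∪B| = 106+126-94 = 138
Neither = 198-138 = 60

At least one: 138; Neither: 60


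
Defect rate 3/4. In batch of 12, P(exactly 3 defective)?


Binomial: P(X=3) = C(12,3)×p^3×(1-p)^9
= 220 × 27/64 × 1/262144 = 1485/4194304

P(X=3) = 1485/4194304 ≈ 0.04%


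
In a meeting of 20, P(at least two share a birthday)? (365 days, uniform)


P(all different) = Π(365-i)/365 for i=0..19
= 0.588562
P(match) = 1 - 0.588562 = 0.411438

P ≈ 0.4114 ≈ 41.14%


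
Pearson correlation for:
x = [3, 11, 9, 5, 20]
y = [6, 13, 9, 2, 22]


n=5, Σx=48, Σy=52, Σxy=692, Σx²=636, Σy²=774
r = (5×692 - 48×52)/√((5×636 - 48²)(5×774 - 52²))
= 964/√(876×1166) = 964/√1021416 ≈ 964/1010.6513 ≈ 0.9538

r ≈ 0.9538


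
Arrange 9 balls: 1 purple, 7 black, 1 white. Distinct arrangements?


9!/(1!×7!×1!) = 72

72


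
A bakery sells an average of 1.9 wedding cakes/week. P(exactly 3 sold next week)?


Poisson(λ=1.9): P(X=3) = e^(-λ)×λ^k/k!
= e^(-1.9) × 1.9^3 / 3!
≈ 0.1495686192 × 6.859 / 6 ≈ 0.170982

P(X=3) ≈ 0.170982 ≈ 17.10%


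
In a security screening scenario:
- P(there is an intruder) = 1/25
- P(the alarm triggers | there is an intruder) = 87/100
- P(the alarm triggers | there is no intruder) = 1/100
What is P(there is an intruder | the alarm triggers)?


Using Bayes' theorem:
P(A|B) = P(B|A)·P(A) / P(B)

P(the alarm triggers) = 87/100 × 1/25 + 1/100 × 24/25
= 87/2500 + 6/625 = 111/2500

P(there is an intruder|the alarm triggers) = (87/2500) / (111/2500) = 29/37

P(there is an intruder|the alarm triggers) = 29/37 ≈ 78.38%


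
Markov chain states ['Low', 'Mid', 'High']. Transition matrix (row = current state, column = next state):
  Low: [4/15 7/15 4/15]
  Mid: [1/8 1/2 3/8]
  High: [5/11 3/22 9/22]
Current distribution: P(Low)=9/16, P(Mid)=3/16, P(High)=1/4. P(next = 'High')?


P(next=High) = Σᵢ P(now=i)×P(i→High)
= 9/16×4/15 + 3/16×3/8 + 1/4×9/22
= 3/20 + 9/128 + 9/88 = 2271/7040

P = 2271/7040 ≈ 0.3226


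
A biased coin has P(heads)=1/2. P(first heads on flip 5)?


Geometric: P(X=5) = (1-p)^(k-1)×p = (1/2)^4×1/2 = 1/32

P(X=5) = 1/32 ≈ 3.12%


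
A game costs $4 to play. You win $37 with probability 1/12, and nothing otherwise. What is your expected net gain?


E[gain] = (37-4)×1/12 + (-4)×11/12
= 11/4 - 11/3 = -11/12

Expected net gain = $-11/12 ≈ $-0.92


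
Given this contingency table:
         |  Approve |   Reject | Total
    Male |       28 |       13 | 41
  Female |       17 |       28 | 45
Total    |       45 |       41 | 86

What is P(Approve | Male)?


P(Approve | Male) = 28/(28+13) = 28/41

P(Approve|Male) = 28/41 ≈ 68.29%


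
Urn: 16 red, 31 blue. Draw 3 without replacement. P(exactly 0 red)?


Hypergeometric: C(16,0)×C(31,3)/C(47,3)
= 1×4495/16215 = 899/3243

P(X=0) = 899/3243 ≈ 27.72%


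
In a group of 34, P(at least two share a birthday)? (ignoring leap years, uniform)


P(all different) = Π(365-i)/365 for i=0..33
= 0.204683
P(match) = 1 - 0.204683 = 0.795317

P ≈ 0.7953 ≈ 79.53%


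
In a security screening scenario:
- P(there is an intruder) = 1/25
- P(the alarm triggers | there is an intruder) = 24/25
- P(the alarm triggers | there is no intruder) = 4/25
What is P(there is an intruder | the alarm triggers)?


Using Bayes' theorem:
P(A|B) = P(B|A)·P(A) / P(B)

P(the alarm triggers) = 24/25 × 1/25 + 4/25 × 24/25
= 24/625 + 96/625 = 24/125

P(there is an intruder|the alarm triggers) = (24/625) / (24/125) = 1/5

P(there is an intruder|the alarm triggers) = 1/5 ≈ 20.00%


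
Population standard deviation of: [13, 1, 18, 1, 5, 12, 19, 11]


Mean = 80/8 = 10
  (13-10)²=9
  (1-10)²=81
  (18-10)²=64
  (1-10)²=81
  (5-10)²=25
  (12-10)²=4
  (19-10)²=81
  (11-10)²=1
Σ(x-μ)² = 346
σ² = 346/8 = 173/4

σ = √(173/4) ≈ 6.5765


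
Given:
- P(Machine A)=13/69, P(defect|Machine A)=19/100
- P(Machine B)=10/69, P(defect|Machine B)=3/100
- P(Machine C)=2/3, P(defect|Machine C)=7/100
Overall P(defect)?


P(B) = Σ P(B|Aᵢ)×P(Aᵢ)
  19/100×13/69 = 247/6900
  3/100×10/69 = 1/230
  7/100×2/3 = 7/150
Sum = 599/6900

P(defect) = 599/6900 ≈ 8.68%


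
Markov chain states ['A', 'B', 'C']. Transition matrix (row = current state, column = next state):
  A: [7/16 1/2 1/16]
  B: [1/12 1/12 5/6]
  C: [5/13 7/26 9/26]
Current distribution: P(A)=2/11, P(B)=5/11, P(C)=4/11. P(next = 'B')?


P(next=B) = Σᵢ P(now=i)×P(i→B)
= 2/11×1/2 + 5/11×1/12 + 4/11×7/26
= 1/11 + 5/132 + 14/143 = 389/1716

P = 389/1716 ≈ 0.2267


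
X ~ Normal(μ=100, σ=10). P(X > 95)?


z = (95-100)/10 = -0.5
P(X > 95) = 1 - P(Z ≤ -0.5) = 1 - 0.3085 = 0.6915

P(X > 95) ≈ 0.6915


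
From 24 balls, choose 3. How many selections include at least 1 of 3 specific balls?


Complement: C(24,3) - C(21,3) = 2024 - 1330 = 694

694


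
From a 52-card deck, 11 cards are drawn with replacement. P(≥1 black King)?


P(not a black King) = 50/52 = 25/26
P(none in 11 draws) = (25/26)^11 = 2384185791015625/3670344486987776
P(≥1 black King) = 1 - 2384185791015625/3670344486987776 = 1286158695972151/3670344486987776

P = 1286158695972151/3670344486987776 ≈ 35.04%


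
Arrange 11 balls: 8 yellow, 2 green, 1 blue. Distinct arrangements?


11!/(8!×2!×1!) = 495

495


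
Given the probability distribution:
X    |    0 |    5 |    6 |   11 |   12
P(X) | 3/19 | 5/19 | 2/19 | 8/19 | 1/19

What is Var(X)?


E[X] = 137/19
E[X²] = 1309/19
Var(X) = E[X²] - (E[X])² = 1309/19 - 18769/361 = 6102/361

Var(X) = 6102/361 ≈ 16.9030


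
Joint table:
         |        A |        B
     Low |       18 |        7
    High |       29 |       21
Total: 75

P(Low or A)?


P(Low∨A) = P(Low) + P(A) - P(Low∧A)
= (25 + 47 - 18)/75 = 54/75 = 18/25

P = 18/25 ≈ 72.00%


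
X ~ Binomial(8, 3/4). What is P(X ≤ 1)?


P(X ≤ 1) = Σ P(X=i) for i=0..1
P(X=0) = 1/65536
P(X=1) = 3/8192
Sum = 25/65536

P(X ≤ 1) = 25/65536 ≈ 0.04%


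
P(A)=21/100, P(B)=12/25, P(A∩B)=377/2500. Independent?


P(A)×P(B) = 63/625
P(A∩B) = 377/2500
Not equal → NOT independent

No, not independent


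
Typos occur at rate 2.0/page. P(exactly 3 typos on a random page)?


Poisson(λ=2.0): P(X=3) = e^(-λ)×λ^k/k!
= e^(-2.0) × 2.0^3 / 3!
≈ 0.1353352832 × 8 / 6 ≈ 0.180447

P(X=3) ≈ 0.180447 ≈ 18.04%


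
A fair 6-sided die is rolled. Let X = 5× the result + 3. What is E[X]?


E[die] = (1+6)/2 = 7/2
E[X] = 5×7/2 + 3 = 41/2

E[X] = 41/2


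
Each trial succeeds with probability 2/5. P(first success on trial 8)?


Geometric: P(X=8) = (1-p)^(k-1)×p = (3/5)^7×2/5 = 4374/390625

P(X=8) = 4374/390625 ≈ 1.12%


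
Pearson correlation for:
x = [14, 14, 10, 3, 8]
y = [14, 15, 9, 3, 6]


n=5, Σx=49, Σy=47, Σxy=553, Σx²=565, Σy²=547
r = (5×553 - 49×47)/√((5×565 - 49²)(5×547 - 47²))
= 462/√(424×526) = 462/√223024 ≈ 462/472.2542 ≈ 0.9783

r ≈ 0.9783


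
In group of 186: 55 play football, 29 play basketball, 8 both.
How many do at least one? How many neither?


|A∪B| = 55+29-8 = 76
Neither = 186-76 = 110

At least one: 76; Neither: 110


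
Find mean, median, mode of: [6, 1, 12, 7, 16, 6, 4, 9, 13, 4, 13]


Sorted: [1, 4, 4, 6, 6, 7, 9, 12, 13, 13, 16]
Mean = 91/11
Median = 7
Freq: {6: 2, 1: 1, 12: 1, 7: 1, 16: 1, 4: 2, 9: 1, 13: 2}
Mode: [4, 6, 13]

Mean=91/11, Median=7, Mode=[4, 6, 13]


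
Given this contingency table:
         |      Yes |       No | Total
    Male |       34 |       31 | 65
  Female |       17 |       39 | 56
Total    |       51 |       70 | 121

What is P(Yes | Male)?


P(Yes | Male) = 34/(34+31) = 34/65

P(Yes|Male) = 34/65 ≈ 52.31%


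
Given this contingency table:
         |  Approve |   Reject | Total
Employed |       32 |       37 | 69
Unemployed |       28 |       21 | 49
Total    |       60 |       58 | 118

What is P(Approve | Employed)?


P(Approve | Employed) = 32/(32+37) = 32/69

P(Approve|Employed) = 32/69 ≈ 46.38%


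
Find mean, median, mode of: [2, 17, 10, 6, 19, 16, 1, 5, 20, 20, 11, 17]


Sorted: [1, 2, 5, 6, 10, 11, 16, 17, 17, 19, 20, 20]
Mean = 144/12 = 12
Median = 27/2
Freq: {2: 1, 17: 2, 10: 1, 6: 1, 19: 1, 16: 1, 1: 1, 5: 1, 20: 2, 11: 1}
Mode: [17, 20]

Mean=12, Median=27/2, Mode=[17, 20]


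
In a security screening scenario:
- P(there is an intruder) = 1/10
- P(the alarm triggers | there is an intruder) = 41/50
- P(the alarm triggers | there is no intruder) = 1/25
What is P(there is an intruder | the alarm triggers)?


Using Bayes' theorem:
P(A|B) = P(B|A)·P(A) / P(B)

P(the alarm triggers) = 41/50 × 1/10 + 1/25 × 9/10
= 41/500 + 9/250 = 59/500

P(there is an intruder|the alarm triggers) = (41/500) / (59/500) = 41/59

P(there is an intruder|the alarm triggers) = 41/59 ≈ 69.49%


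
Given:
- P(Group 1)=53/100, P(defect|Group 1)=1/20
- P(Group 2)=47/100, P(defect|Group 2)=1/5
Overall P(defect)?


P(B) = Σ P(B|Aᵢ)×P(Aᵢ)
  1/20×53/100 = 53/2000
  1/5×47/100 = 47/500
Sum = 241/2000

P(defect) = 241/2000 ≈ 12.05%


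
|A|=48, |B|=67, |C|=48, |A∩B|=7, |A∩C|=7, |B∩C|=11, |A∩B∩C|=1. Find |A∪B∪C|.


|A∪B∪C| = 48+67+48-7-7-11+1 = 139

|A∪B∪C| = 139


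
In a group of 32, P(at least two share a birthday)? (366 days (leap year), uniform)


P(all different) = Π(366-i)/366 for i=0..31
= 0.247626
P(match) = 1 - 0.247626 = 0.752374

P ≈ 0.7524 ≈ 75.24%


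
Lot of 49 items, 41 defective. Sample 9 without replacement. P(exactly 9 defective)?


Hypergeometric: C(41,9)×C(8,0)/C(49,9)
= 350343565×1/2054455634 = 776815/4555334

P(X=9) = 776815/4555334 ≈ 17.05%


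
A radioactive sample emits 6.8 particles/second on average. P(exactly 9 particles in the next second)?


Poisson(λ=6.8): P(X=9) = e^(-λ)×λ^k/k!
= e^(-6.8) × 6.8^9 / 9!
≈ 0.001113775148 × 31087100.2964 / 362880 ≈ 0.095415

P(X=9) ≈ 0.095415 ≈ 9.54%


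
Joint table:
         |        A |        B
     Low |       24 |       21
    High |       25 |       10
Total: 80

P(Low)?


P(Low) = (24+21)/80 = 45/80 = 9/16

P(Low) = 9/16 ≈ 56.25%


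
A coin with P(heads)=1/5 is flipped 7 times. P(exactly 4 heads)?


Binomial: P(X=4) = C(7,4)×p^4×(1-p)^3
= 35 × 1/625 × 64/125 = 448/15625

P(X=4) = 448/15625 ≈ 2.87%


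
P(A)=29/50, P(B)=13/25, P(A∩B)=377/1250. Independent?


P(A)×P(B) = 377/1250
P(A∩B) = 377/1250
Equal ✓ → Independent

Yes, independent


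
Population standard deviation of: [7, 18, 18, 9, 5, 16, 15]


Mean = 88/7
  (7-88/7)²=1521/49
  (18-88/7)²=1444/49
  (18-88/7)²=1444/49
  (9-88/7)²=625/49
  (5-88/7)²=2809/49
  (16-88/7)²=576/49
  (15-88/7)²=289/49
Σ(x-μ)² = 1244/7
σ² = (1244/7)/7 = 1244/49

σ = √(1244/49) ≈ 5.0386


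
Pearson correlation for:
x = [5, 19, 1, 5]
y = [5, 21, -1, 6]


n=4, Σx=30, Σy=31, Σxy=453, Σx²=412, Σy²=503
r = (4×453 - 30×31)/√((4×412 - 30²)(4×503 - 31²))
= 882/√(748×1051) = 882/√786148 ≈ 882/886.6499 ≈ 0.9948

r ≈ 0.9948


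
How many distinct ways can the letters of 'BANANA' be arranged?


Letters: 6, freq: {'B': 1, 'A': 3, 'N': 2}
6!/(1!×3!×2!) = 720/12 = 60

60


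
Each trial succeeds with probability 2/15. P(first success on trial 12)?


Geometric: P(X=12) = (1-p)^(k-1)×p = (13/15)^11×2/15 = 3584320788074/129746337890625

P(X=12) = 3584320788074/129746337890625 ≈ 2.76%


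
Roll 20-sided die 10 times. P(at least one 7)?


P(no 7)^10 = (19/20)^10 = 6131066257801/10240000000000
P(≥1) = 1 - 6131066257801/10240000000000 = 4108933742199/10240000000000

P = 4108933742199/10240000000000 ≈ 40.13%


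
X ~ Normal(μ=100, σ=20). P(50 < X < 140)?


z₁=(50-100)/20=-2.5, z₂=(140-100)/20=2.0
P = Φ(2.0) - Φ(-2.5) = 0.977250 - 0.006210 = 0.971040 ≈ 0.9710

P(50 < X < 140) ≈ 0.9710


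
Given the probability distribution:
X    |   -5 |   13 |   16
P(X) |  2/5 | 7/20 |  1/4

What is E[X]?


E[X] = Σ x·P(X=x)
= (-5)×(2/5) + (13)×(7/20) + (16)×(1/4)
= 131/20

E[X] = 131/20


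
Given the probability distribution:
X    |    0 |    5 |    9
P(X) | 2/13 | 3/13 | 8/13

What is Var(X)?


E[X] = 87/13
E[X²] = 723/13
Var(X) = E[X²] - (E[X])² = 723/13 - 7569/169 = 1830/169

Var(X) = 1830/169 ≈ 10.8284


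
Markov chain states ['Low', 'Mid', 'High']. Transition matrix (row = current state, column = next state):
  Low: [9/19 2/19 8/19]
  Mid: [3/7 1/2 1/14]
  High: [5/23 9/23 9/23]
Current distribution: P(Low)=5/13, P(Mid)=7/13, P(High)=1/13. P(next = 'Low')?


P(next=Low) = Σᵢ P(now=i)×P(i→Low)
= 5/13×9/19 + 7/13×3/7 + 1/13×5/23
= 45/247 + 3/13 + 5/299 = 2441/5681

P = 2441/5681 ≈ 0.4297


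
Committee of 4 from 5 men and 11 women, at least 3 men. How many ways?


Count by #men:
  3M,1W: C(5,3)×C(11,1)=110
  4M,0W: C(5,4)×C(11,0)=5
Total = 115

115


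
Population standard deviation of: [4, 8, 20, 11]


Mean = 43/4
  (4-43/4)²=729/16
  (8-43/4)²=121/16
  (20-43/4)²=1369/16
  (11-43/4)²=1/16
Σ(x-μ)² = 555/4
σ² = (555/4)/4 = 555/16

σ = √(555/16) ≈ 5.8896


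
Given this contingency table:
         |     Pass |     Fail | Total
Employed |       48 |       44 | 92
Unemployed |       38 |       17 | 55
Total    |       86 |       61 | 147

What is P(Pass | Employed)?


P(Pass | Employed) = 48/(48+44) = 48/92 = 12/23

P(Pass|Employed) = 12/23 ≈ 52.17%


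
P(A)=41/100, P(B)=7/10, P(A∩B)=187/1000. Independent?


P(A)×P(B) = 287/1000
P(A∩B) = 187/1000
Not equal → NOT independent

No, not independent


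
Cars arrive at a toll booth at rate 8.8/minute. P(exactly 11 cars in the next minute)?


Poisson(λ=8.8): P(X=11) = e^(-λ)×λ^k/k!
= e^(-8.8) × 8.8^11 / 11!
≈ 0.0001507330751 × 24508085888.8 / 39916800 ≈ 0.092547

P(X=11) ≈ 0.092547 ≈ 9.25%


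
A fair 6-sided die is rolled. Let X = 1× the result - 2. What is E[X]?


E[die] = (1+6)/2 = 7/2
E[X] = 1×7/2 - 2 = 3/2

E[X] = 3/2


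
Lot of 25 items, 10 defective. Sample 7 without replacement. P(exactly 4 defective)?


Hypergeometric: C(10,4)×C(15,3)/C(25,7)
= 210×455/480700 = 1911/9614

P(X=4) = 1911/9614 ≈ 19.88%


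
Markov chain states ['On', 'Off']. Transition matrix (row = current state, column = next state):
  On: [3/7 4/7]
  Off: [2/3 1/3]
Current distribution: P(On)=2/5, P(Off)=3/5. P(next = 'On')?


P(next=On) = Σᵢ P(now=i)×P(i→On)
= 2/5×3/7 + 3/5×2/3
= 6/35 + 2/5 = 4/7

P = 4/7 ≈ 0.5714


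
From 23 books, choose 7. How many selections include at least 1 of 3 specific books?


Complement: C(23,7) - C(20,7) = 245157 - 77520 = 167637

167637


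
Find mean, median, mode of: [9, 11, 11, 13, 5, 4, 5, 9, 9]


Sorted: [4, 5, 5, 9, 9, 9, 11, 11, 13]
Mean = 76/9
Median = 9
Freq: {9: 3, 11: 2, 13: 1, 5: 2, 4: 1}
Mode: [9]

Mean=76/9, Median=9, Mode=9


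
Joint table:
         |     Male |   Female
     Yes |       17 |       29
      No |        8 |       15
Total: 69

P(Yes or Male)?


P(Yes∨Male) = P(Yes) + P(Male) - P(Yes∧Male)
= (46 + 25 - 17)/69 = 54/69 = 18/23

P = 18/23 ≈ 78.26%


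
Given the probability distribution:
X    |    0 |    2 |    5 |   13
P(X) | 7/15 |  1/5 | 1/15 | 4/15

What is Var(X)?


E[X] = 21/5
E[X²] = 713/15
Var(X) = E[X²] - (E[X])² = 713/15 - 441/25 = 2242/75

Var(X) = 2242/75 ≈ 29.8933


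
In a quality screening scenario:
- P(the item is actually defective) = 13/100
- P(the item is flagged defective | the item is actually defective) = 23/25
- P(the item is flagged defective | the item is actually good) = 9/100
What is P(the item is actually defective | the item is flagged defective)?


Using Bayes' theorem:
P(A|B) = P(B|A)·P(A) / P(B)

P(the item is flagged defective) = 23/25 × 13/100 + 9/100 × 87/100
= 299/2500 + 783/10000 = 1979/10000

P(the item is actually defective|the item is flagged defective) = (299/2500) / (1979/10000) = 1196/1979

P(the item is actually defective|the item is flagged defective) = 1196/1979 ≈ 60.43%


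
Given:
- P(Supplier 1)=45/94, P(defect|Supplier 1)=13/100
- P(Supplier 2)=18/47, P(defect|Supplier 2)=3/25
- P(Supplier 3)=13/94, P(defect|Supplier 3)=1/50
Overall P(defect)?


P(B) = Σ P(B|Aᵢ)×P(Aᵢ)
  13/100×45/94 = 117/1880
  3/25×18/47 = 54/1175
  1/50×13/94 = 13/4700
Sum = 1043/9400

P(defect) = 1043/9400 ≈ 11.10%


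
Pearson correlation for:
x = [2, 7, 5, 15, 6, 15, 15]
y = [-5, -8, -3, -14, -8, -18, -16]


n=7, Σx=65, Σy=-72, Σxy=-849, Σx²=789, Σy²=938
r = (7×(-849) - 65×(-72))/√((7×789 - 65²)(7×938 - (-72)²))
= -1263/√(1298×1382) = -1263/√1793836 ≈ -1263/1339.3416 ≈ -0.9430

r ≈ -0.9430


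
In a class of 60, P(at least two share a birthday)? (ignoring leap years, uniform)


P(all different) = Π(365-i)/365 for i=0..59
= 0.005877
P(match) = 1 - 0.005877 = 0.994123

P ≈ 0.9941 ≈ 99.41%


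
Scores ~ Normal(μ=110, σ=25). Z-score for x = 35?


z = (x - μ)/σ = (35 - 110)/25 = -3.0

z = -3.0


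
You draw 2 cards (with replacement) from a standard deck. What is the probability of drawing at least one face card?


P(not a face card) = 40/52 = 10/13
P(none in 2 draws) = (10/13)^2 = 100/169
P(≥1 face card) = 1 - 100/169 = 69/169

P = 69/169 ≈ 40.83%
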